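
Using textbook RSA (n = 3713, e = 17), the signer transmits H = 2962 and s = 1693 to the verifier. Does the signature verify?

s^2 ≡ 1693^2 = 2866249 ≡ 3526
s^4 ≡ 3526^2 = 12432676 ≡ 1552
s^8 ≡ 1552^2 = 2408704 ≡ 2680
s^16 ≡ 2680^2 = 7182400 ≡ 1458
17 = 16 + 1, so s^17 ≡ 1458·1693 ≡ 2962 (mod 3713)
s^17 mod 3713 = 2962 matches H.

verifies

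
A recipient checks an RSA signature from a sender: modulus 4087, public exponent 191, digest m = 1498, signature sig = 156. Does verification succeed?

Squares mod 4087: sig^1≡156, sig^2≡3901, sig^4≡1900, sig^8≡1179, sig^16≡461, sig^32≡4084, sig^64≡9, sig^128≡81
191 = 128 + 32 + 16 + 8 + 4 + 2 + 1, so sig^191 ≡ 81·4084·461·1179·1900·3901·156 ≡ 1498 (mod 4087)
1498 = m, so the signature checks out.

passes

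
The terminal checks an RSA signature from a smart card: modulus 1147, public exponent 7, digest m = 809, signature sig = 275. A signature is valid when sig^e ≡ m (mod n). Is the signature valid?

invalid

sig^2 ≡ 275^2 = 75625 ≡ 1070
sig^4 ≡ 1070^2 = 1144900 ≡ 194
7 = 4 + 2 + 1, so sig^7 ≡ 194·1070·275 ≡ 604 (mod 1147)
sig^7 mod 1147 = 604, but m = 809.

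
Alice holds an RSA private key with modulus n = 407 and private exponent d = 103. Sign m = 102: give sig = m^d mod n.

m^2 ≡ 102^2 = 10404 ≡ 229
m^4 ≡ 229^2 = 52441 ≡ 345
m^8 ≡ 345^2 = 119025 ≡ 181
m^16 ≡ 181^2 = 32761 ≡ 201
m^32 ≡ 201^2 = 40401 ≡ 108
m^64 ≡ 108^2 = 11664 ≡ 268
103 = 64 + 32 + 4 + 2 + 1, so m^103 ≡ 268·108·345·229·102 ≡ 247 (mod 407)

247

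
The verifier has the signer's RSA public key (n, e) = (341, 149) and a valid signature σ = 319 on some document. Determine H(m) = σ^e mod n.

286

Squares mod 341: σ^1≡319, σ^2≡143, σ^4≡330, σ^8≡121, σ^16≡319, σ^32≡143, σ^64≡330, σ^128≡121
149 = 128 + 16 + 4 + 1, so σ^149 ≡ 121·319·330·319 ≡ 286 (mod 341)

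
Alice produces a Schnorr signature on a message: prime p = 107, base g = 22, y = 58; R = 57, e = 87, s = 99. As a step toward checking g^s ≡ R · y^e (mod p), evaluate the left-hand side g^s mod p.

80

Squares mod 107: 22^1≡22, 22^2≡56, 22^4≡33, 22^8≡19, 22^16≡40, 22^32≡102, 22^64≡25
99 = 64 + 32 + 2 + 1, so 22^99 ≡ 25·102·56·22 ≡ 80 (mod 107)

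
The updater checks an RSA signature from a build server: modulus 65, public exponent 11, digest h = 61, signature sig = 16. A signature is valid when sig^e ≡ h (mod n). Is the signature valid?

valid

sig^11 mod 65 = 61
sig^11 mod 65 = 61 matches h.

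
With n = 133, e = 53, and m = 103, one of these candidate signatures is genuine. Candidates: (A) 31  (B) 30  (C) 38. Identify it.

A

Candidate A: Squares mod 133: 31^1≡31, 31^2≡30, 31^4≡102, 31^8≡30, 31^16≡102, 31^32≡30; 53 = 32 + 16 + 4 + 1, so 31^53 ≡ 30·102·102·31 ≡ 103 (mod 133)
  → matches m = 103
Candidate B: Squares mod 133: 30^1≡30, 30^2≡102, 30^4≡30, 30^8≡102, 30^16≡30, 30^32≡102; 53 = 32 + 16 + 4 + 1, so 30^53 ≡ 102·30·30·30 ≡ 102 (mod 133)
Candidate C: Squares mod 133: 38^1≡38, 38^2≡114, 38^4≡95, 38^8≡114, 38^16≡95, 38^32≡114; 53 = 32 + 16 + 4 + 1, so 38^53 ≡ 114·95·95·38 ≡ 19 (mod 133)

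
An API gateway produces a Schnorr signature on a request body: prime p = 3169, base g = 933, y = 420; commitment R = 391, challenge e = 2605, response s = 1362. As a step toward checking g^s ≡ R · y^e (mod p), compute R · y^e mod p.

2857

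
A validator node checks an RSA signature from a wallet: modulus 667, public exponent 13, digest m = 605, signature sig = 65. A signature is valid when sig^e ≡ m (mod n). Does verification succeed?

sig^2 ≡ 65^2 = 4225 ≡ 223
sig^4 ≡ 223^2 = 49729 ≡ 371
sig^8 ≡ 371^2 = 137641 ≡ 239
13 = 8 + 4 + 1, so sig^13 ≡ 239·371·65 ≡ 605 (mod 667)
Since 605 equals the digest 605, verification succeeds.

passes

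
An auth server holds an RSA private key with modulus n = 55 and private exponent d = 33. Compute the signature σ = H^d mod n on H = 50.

H^2 ≡ 50^2 = 2500 ≡ 25
H^4 ≡ 25^2 = 625 ≡ 20
H^8 ≡ 20^2 = 400 ≡ 15
H^16 ≡ 15^2 = 225 ≡ 5
H^32 ≡ 5^2 = 25
33 = 32 + 1, so H^33 ≡ 25·50 ≡ 40 (mod 55)

40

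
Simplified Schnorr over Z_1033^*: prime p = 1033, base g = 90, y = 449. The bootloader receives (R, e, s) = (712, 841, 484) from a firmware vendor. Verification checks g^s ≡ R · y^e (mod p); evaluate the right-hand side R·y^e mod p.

614

Squares mod 1033: 449^1≡449, 449^2≡166, 449^4≡698, 449^8≡661, 449^16≡995, 449^32≡411, 449^64≡542, 449^128≡392, 449^256≡780, 449^512≡996
841 = 512 + 256 + 64 + 8 + 1, so 449^841 ≡ 996·780·542·661·449 ≡ 410 (mod 1033)
R · y^e ≡ 712·410 = 291920 ≡ 614 (mod 1033)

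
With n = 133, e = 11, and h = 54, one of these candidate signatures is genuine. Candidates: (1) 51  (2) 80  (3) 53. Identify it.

Candidate 1: Squares mod 133: 51^1≡51, 51^2≡74, 51^4≡23, 51^8≡130; 11 = 8 + 2 + 1, so 51^11 ≡ 130·74·51 ≡ 116 (mod 133)
Candidate 2: Squares mod 133: 80^1≡80, 80^2≡16, 80^4≡123, 80^8≡100; 11 = 8 + 2 + 1, so 80^11 ≡ 100·16·80 ≡ 54 (mod 133)
  → matches h = 54
Candidate 3: Squares mod 133: 53^1≡53, 53^2≡16, 53^4≡123, 53^8≡100; 11 = 8 + 2 + 1, so 53^11 ≡ 100·16·53 ≡ 79 (mod 133)

2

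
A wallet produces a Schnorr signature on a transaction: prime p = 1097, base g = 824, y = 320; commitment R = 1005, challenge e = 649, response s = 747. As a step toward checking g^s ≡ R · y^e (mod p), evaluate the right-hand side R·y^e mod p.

637

320^2 = 102400 ≡ 379
320^4 ≡ 379^2 = 143641 ≡ 1031
320^8 ≡ 1031^2 = 1062961 ≡ 1065
320^16 ≡ 1065^2 = 1134225 ≡ 1024
320^32 ≡ 1024^2 = 1048576 ≡ 941
320^64 ≡ 941^2 = 885481 ≡ 202
320^128 ≡ 202^2 = 40804 ≡ 215
320^256 ≡ 215^2 = 46225 ≡ 151
320^512 ≡ 151^2 = 22801 ≡ 861
649 = 512 + 128 + 8 + 1, so 320^649 ≡ 861·215·1065·320 ≡ 5 (mod 1097)
R · y^e ≡ 1005·5 = 5025 ≡ 637 (mod 1097)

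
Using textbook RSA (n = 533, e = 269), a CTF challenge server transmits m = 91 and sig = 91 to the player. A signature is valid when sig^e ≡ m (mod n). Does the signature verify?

Squares mod 533: sig^1≡91, sig^2≡286, sig^4≡247, sig^8≡247, sig^16≡247, sig^32≡247, sig^64≡247, sig^128≡247, sig^256≡247
269 = 256 + 8 + 4 + 1, so sig^269 ≡ 247·247·247·91 ≡ 91 (mod 533)
sig^269 mod 533 = 91 matches m.

verifies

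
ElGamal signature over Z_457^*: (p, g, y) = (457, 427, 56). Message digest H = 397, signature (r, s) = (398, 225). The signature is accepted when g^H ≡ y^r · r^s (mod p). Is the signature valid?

valid

Left side g^H mod p:
427^397 mod 457 = 249
Right side y^r · r^s mod p:
56^398 mod 457 = 157
398^225 mod 457 = 86
157·86 = 13502 ≡ 249 (mod 457)
249 ≡ 249 (mod 457), so the signature is genuine.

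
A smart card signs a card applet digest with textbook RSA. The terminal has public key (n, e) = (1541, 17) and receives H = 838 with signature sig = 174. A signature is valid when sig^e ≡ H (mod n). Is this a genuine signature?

forged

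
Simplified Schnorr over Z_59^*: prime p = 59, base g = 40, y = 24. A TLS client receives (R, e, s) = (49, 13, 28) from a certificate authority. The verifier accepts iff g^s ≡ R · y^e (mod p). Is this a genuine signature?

g^s mod p:
Squares mod 59: 40^1≡40, 40^2≡7, 40^4≡49, 40^8≡41, 40^16≡29
28 = 16 + 8 + 4, so 40^28 ≡ 29·41·49 ≡ 28 (mod 59)
R · y^e mod p:
Squares mod 59: 24^1≡24, 24^2≡45, 24^4≡19, 24^8≡7
13 = 8 + 4 + 1, so 24^13 ≡ 7·19·24 ≡ 6 (mod 59)
49·6 = 294 ≡ 58 (mod 59)
28 ≠ 58; the check fails.

forged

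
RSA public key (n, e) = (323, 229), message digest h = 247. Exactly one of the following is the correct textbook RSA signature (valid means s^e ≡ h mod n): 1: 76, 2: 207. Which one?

1

Candidate 1: 76^2 = 5776 ≡ 285; 76^4 ≡ 285^2 = 81225 ≡ 152; 76^8 ≡ 152^2 = 23104 ≡ 171; 76^16 ≡ 171^2 = 29241 ≡ 171; 76^32 ≡ 171^2 = 29241 ≡ 171; 76^64 ≡ 171^2 = 29241 ≡ 171; 76^128 ≡ 171^2 = 29241 ≡ 171; 229 = 128 + 64 + 32 + 4 + 1, so 76^229 ≡ 171·171·171·152·76 ≡ 247 (mod 323)
  → matches h = 247
Candidate 2: 207^2 = 42849 ≡ 213; 207^4 ≡ 213^2 = 45369 ≡ 149; 207^8 ≡ 149^2 = 22201 ≡ 237; 207^16 ≡ 237^2 = 56169 ≡ 290; 207^32 ≡ 290^2 = 84100 ≡ 120; 207^64 ≡ 120^2 = 14400 ≡ 188; 207^128 ≡ 188^2 = 35344 ≡ 137; 229 = 128 + 64 + 32 + 4 + 1, so 207^229 ≡ 137·188·120·149·207 ≡ 73 (mod 323)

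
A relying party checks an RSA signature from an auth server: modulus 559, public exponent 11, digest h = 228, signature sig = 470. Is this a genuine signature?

genuine

sig^2 ≡ 470^2 = 220900 ≡ 95
sig^4 ≡ 95^2 = 9025 ≡ 81
sig^8 ≡ 81^2 = 6561 ≡ 412
11 = 8 + 2 + 1, so sig^11 ≡ 412·95·470 ≡ 228 (mod 559)
228 = h, so the signature checks out.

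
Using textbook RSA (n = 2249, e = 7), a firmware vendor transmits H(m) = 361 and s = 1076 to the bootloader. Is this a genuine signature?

Squares mod 2249: s^1≡1076, s^2≡1790, s^4≡1524
7 = 4 + 2 + 1, so s^7 ≡ 1524·1790·1076 ≡ 361 (mod 2249)
Since 361 equals the digest 361, verification succeeds.

genuine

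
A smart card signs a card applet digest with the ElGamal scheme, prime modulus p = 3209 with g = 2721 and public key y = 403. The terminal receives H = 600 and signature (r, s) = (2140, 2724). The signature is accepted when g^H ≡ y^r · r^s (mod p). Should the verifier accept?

reject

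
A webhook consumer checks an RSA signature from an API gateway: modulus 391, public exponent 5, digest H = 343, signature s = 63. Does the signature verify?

s^2 ≡ 63^2 = 3969 ≡ 59
s^4 ≡ 59^2 = 3481 ≡ 353
5 = 4 + 1, so s^5 ≡ 353·63 ≡ 343 (mod 391)
s^5 mod 391 = 343 matches H.

verifies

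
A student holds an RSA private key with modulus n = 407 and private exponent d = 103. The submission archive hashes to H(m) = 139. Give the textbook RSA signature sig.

321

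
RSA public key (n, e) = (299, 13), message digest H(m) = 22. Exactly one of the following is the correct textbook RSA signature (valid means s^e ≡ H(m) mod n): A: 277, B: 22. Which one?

Candidate A: 277^2 = 76729 ≡ 185; 277^4 ≡ 185^2 = 34225 ≡ 139; 277^8 ≡ 139^2 = 19321 ≡ 185; 13 = 8 + 4 + 1, so 277^13 ≡ 185·139·277 ≡ 277 (mod 299)
Candidate B: 22^2 = 484 ≡ 185; 22^4 ≡ 185^2 = 34225 ≡ 139; 22^8 ≡ 139^2 = 19321 ≡ 185; 13 = 8 + 4 + 1, so 22^13 ≡ 185·139·22 ≡ 22 (mod 299)
  → matches H(m) = 22

B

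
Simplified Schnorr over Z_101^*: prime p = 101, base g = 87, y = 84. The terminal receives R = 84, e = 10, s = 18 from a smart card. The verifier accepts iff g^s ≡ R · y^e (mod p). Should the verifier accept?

g^s mod p:
87^18 mod 101 = 84
R · y^e mod p:
84^10 mod 101 = 1
84·1 = 84 ≡ 84 (mod 101)
84 ≡ 84 (mod 101); signature holds.

accept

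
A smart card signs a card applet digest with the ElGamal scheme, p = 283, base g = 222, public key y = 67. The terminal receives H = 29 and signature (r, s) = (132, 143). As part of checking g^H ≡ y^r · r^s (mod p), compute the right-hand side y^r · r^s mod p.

67^2 = 4489 ≡ 244
67^4 ≡ 244^2 = 59536 ≡ 106
67^8 ≡ 106^2 = 11236 ≡ 199
67^16 ≡ 199^2 = 39601 ≡ 264
67^32 ≡ 264^2 = 69696 ≡ 78
67^64 ≡ 78^2 = 6084 ≡ 141
67^128 ≡ 141^2 = 19881 ≡ 71
132 = 128 + 4, so 67^132 ≡ 71·106 ≡ 168 (mod 283)
132^2 = 17424 ≡ 161
132^4 ≡ 161^2 = 25921 ≡ 168
132^8 ≡ 168^2 = 28224 ≡ 207
132^16 ≡ 207^2 = 42849 ≡ 116
132^32 ≡ 116^2 = 13456 ≡ 155
132^64 ≡ 155^2 = 24025 ≡ 253
132^128 ≡ 253^2 = 64009 ≡ 51
143 = 128 + 8 + 4 + 2 + 1, so 132^143 ≡ 51·207·168·161·132 ≡ 122 (mod 283)
y^r · r^s ≡ 168·122 = 20496 ≡ 120 (mod 283)

120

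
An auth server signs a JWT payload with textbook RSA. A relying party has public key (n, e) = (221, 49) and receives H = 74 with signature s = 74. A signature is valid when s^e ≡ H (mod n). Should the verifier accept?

accept

s^2 ≡ 74^2 = 5476 ≡ 172
s^4 ≡ 172^2 = 29584 ≡ 191
s^8 ≡ 191^2 = 36481 ≡ 16
s^16 ≡ 16^2 = 256 ≡ 35
s^32 ≡ 35^2 = 1225 ≡ 120
49 = 32 + 16 + 1, so s^49 ≡ 120·35·74 ≡ 74 (mod 221)
Since 74 equals the digest 74, verification succeeds.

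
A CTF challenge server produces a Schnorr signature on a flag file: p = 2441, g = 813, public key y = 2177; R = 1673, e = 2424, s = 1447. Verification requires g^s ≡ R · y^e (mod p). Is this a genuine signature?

genuine

g^s mod p:
Squares mod 2441: 813^1≡813, 813^2≡1899, 813^4≡844, 813^8≡2005, 813^16≡2139, 813^32≡887, 813^64≡767, 813^128≡8, 813^256≡64, 813^512≡1655, 813^1024≡223
1447 = 1024 + 256 + 128 + 32 + 4 + 2 + 1, so 813^1447 ≡ 223·64·8·887·844·1899·813 ≡ 306 (mod 2441)
R · y^e mod p:
Squares mod 2441: 2177^1≡2177, 2177^2≡1348, 2177^4≡1000, 2177^8≡1631, 2177^16≡1912, 2177^32≡1567, 2177^64≡2284, 2177^128≡239, 2177^256≡978, 2177^512≡2053, 2177^1024≡1643, 2177^2048≡2144
2424 = 2048 + 256 + 64 + 32 + 16 + 8, so 2177^2424 ≡ 2144·978·2284·1567·1912·1631 ≡ 1735 (mod 2441)
1673·1735 = 2902655 ≡ 306 (mod 2441)
306 ≡ 306 (mod 2441); signature holds.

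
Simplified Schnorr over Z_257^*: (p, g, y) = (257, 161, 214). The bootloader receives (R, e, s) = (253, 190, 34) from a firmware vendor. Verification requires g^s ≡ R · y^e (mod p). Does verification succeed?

g^s mod p:
161^2 = 25921 ≡ 221
161^4 ≡ 221^2 = 48841 ≡ 11
161^8 ≡ 11^2 = 121
161^16 ≡ 121^2 = 14641 ≡ 249
161^32 ≡ 249^2 = 62001 ≡ 64
34 = 32 + 2, so 161^34 ≡ 64·221 ≡ 9 (mod 257)
R · y^e mod p:
214^2 = 45796 ≡ 50
214^4 ≡ 50^2 = 2500 ≡ 187
214^8 ≡ 187^2 = 34969 ≡ 17
214^16 ≡ 17^2 = 289 ≡ 32
214^32 ≡ 32^2 = 1024 ≡ 253
214^64 ≡ 253^2 = 64009 ≡ 16
214^128 ≡ 16^2 = 256
190 = 128 + 32 + 16 + 8 + 4 + 2, so 214^190 ≡ 256·253·32·17·187·50 ≡ 195 (mod 257)
253·195 = 49335 ≡ 248 (mod 257)
9 ≠ 248; the check fails.

fails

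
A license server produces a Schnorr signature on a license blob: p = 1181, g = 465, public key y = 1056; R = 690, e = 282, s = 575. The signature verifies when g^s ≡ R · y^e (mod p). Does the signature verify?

does not verify

g^s mod p:
465^2 = 216225 ≡ 102
465^4 ≡ 102^2 = 10404 ≡ 956
465^8 ≡ 956^2 = 913936 ≡ 1023
465^16 ≡ 1023^2 = 1046529 ≡ 163
465^32 ≡ 163^2 = 26569 ≡ 587
465^64 ≡ 587^2 = 344569 ≡ 898
465^128 ≡ 898^2 = 806404 ≡ 962
465^256 ≡ 962^2 = 925444 ≡ 721
465^512 ≡ 721^2 = 519841 ≡ 201
575 = 512 + 32 + 16 + 8 + 4 + 2 + 1, so 465^575 ≡ 201·587·163·1023·956·102·465 ≡ 952 (mod 1181)
R · y^e mod p:
1056^2 = 1115136 ≡ 272
1056^4 ≡ 272^2 = 73984 ≡ 762
1056^8 ≡ 762^2 = 580644 ≡ 773
1056^16 ≡ 773^2 = 597529 ≡ 1124
1056^32 ≡ 1124^2 = 1263376 ≡ 887
1056^64 ≡ 887^2 = 786769 ≡ 223
1056^128 ≡ 223^2 = 49729 ≡ 127
1056^256 ≡ 127^2 = 16129 ≡ 776
282 = 256 + 16 + 8 + 2, so 1056^282 ≡ 776·1124·773·272 ≡ 928 (mod 1181)
690·928 = 640320 ≡ 218 (mod 1181)
952 ≠ 218; the check fails.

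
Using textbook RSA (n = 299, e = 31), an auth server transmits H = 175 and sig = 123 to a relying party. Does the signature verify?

sig^2 ≡ 123^2 = 15129 ≡ 179
sig^4 ≡ 179^2 = 32041 ≡ 48
sig^8 ≡ 48^2 = 2304 ≡ 211
sig^16 ≡ 211^2 = 44521 ≡ 269
31 = 16 + 8 + 4 + 2 + 1, so sig^31 ≡ 269·211·48·179·123 ≡ 124 (mod 299)
The recovered value 124 does not match the digest 175.

does not verify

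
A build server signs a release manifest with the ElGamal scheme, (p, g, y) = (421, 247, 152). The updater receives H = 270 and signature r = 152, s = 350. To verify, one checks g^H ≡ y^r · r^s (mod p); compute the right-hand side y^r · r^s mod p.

33

152^2 = 23104 ≡ 370
152^4 ≡ 370^2 = 136900 ≡ 75
152^8 ≡ 75^2 = 5625 ≡ 152
152^16 ≡ 152^2 = 23104 ≡ 370
152^32 ≡ 370^2 = 136900 ≡ 75
152^64 ≡ 75^2 = 5625 ≡ 152
152^128 ≡ 152^2 = 23104 ≡ 370
152 = 128 + 16 + 8, so 152^152 ≡ 370·370·152 ≡ 33 (mod 421)
152^2 = 23104 ≡ 370
152^4 ≡ 370^2 = 136900 ≡ 75
152^8 ≡ 75^2 = 5625 ≡ 152
152^16 ≡ 152^2 = 23104 ≡ 370
152^32 ≡ 370^2 = 136900 ≡ 75
152^64 ≡ 75^2 = 5625 ≡ 152
152^128 ≡ 152^2 = 23104 ≡ 370
152^256 ≡ 370^2 = 136900 ≡ 75
350 = 256 + 64 + 16 + 8 + 4 + 2, so 152^350 ≡ 75·152·370·152·75·370 ≡ 1 (mod 421)
y^r · r^s ≡ 33·1 = 33 ≡ 33 (mod 421)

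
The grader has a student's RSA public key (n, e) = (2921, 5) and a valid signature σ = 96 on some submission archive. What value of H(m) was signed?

840

σ^2 ≡ 96^2 = 9216 ≡ 453
σ^4 ≡ 453^2 = 205209 ≡ 739
5 = 4 + 1, so σ^5 ≡ 739·96 ≡ 840 (mod 2921)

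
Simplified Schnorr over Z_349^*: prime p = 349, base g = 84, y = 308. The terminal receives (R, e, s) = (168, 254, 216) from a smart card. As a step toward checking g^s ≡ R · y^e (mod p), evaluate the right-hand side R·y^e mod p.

308^254 mod 349 = 171
R · y^e ≡ 168·171 = 28728 ≡ 110 (mod 349)

110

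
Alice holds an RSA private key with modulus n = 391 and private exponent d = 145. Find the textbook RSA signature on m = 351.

m^2 ≡ 351^2 = 123201 ≡ 36
m^4 ≡ 36^2 = 1296 ≡ 123
m^8 ≡ 123^2 = 15129 ≡ 271
m^16 ≡ 271^2 = 73441 ≡ 324
m^32 ≡ 324^2 = 104976 ≡ 188
m^64 ≡ 188^2 = 35344 ≡ 154
m^128 ≡ 154^2 = 23716 ≡ 256
145 = 128 + 16 + 1, so m^145 ≡ 256·324·351 ≡ 266 (mod 391)

266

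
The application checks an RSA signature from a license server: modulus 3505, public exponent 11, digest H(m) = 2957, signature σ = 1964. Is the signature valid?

σ^2 ≡ 1964^2 = 3857296 ≡ 1796
σ^4 ≡ 1796^2 = 3225616 ≡ 1016
σ^8 ≡ 1016^2 = 1032256 ≡ 1786
11 = 8 + 2 + 1, so σ^11 ≡ 1786·1796·1964 ≡ 1959 (mod 3505)
σ^11 mod 3505 = 1959, but H(m) = 2957.

invalid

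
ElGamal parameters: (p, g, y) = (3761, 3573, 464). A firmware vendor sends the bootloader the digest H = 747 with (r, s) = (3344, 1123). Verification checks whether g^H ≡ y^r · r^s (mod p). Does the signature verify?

verifies

Left side g^H mod p:
3573^2 = 12766329 ≡ 1495
3573^4 ≡ 1495^2 = 2235025 ≡ 991
3573^8 ≡ 991^2 = 982081 ≡ 460
3573^16 ≡ 460^2 = 211600 ≡ 984
3573^32 ≡ 984^2 = 968256 ≡ 1679
3573^64 ≡ 1679^2 = 2819041 ≡ 2052
3573^128 ≡ 2052^2 = 4210704 ≡ 2145
3573^256 ≡ 2145^2 = 4601025 ≡ 1322
3573^512 ≡ 1322^2 = 1747684 ≡ 2580
747 = 512 + 128 + 64 + 32 + 8 + 2 + 1, so 3573^747 ≡ 2580·2145·2052·1679·460·1495·3573 ≡ 225 (mod 3761)
Right side y^r · r^s mod p:
464^2 = 215296 ≡ 919
464^4 ≡ 919^2 = 844561 ≡ 2097
464^8 ≡ 2097^2 = 4397409 ≡ 800
464^16 ≡ 800^2 = 640000 ≡ 630
464^32 ≡ 630^2 = 396900 ≡ 1995
464^64 ≡ 1995^2 = 3980025 ≡ 887
464^128 ≡ 887^2 = 786769 ≡ 720
464^256 ≡ 720^2 = 518400 ≡ 3143
464^512 ≡ 3143^2 = 9878449 ≡ 2063
464^1024 ≡ 2063^2 = 4255969 ≡ 2278
464^2048 ≡ 2278^2 = 5189284 ≡ 2865
3344 = 2048 + 1024 + 256 + 16, so 464^3344 ≡ 2865·2278·3143·630 ≡ 1556 (mod 3761)
3344^2 = 11182336 ≡ 883
3344^4 ≡ 883^2 = 779689 ≡ 1162
3344^8 ≡ 1162^2 = 1350244 ≡ 45
3344^16 ≡ 45^2 = 2025
3344^32 ≡ 2025^2 = 4100625 ≡ 1135
3344^64 ≡ 1135^2 = 1288225 ≡ 1963
3344^128 ≡ 1963^2 = 3853369 ≡ 2105
3344^256 ≡ 2105^2 = 4431025 ≡ 567
3344^512 ≡ 567^2 = 321489 ≡ 1804
3344^1024 ≡ 1804^2 = 3254416 ≡ 1151
1123 = 1024 + 64 + 32 + 2 + 1, so 3344^1123 ≡ 1151·1963·1135·883·3344 ≡ 1535 (mod 3761)
1556·1535 = 2388460 ≡ 225 (mod 3761)
225 ≡ 225 (mod 3761), so the signature is genuine.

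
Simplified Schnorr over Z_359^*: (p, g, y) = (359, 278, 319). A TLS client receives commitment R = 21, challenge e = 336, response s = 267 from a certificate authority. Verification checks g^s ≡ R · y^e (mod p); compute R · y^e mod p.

261

319^2 = 101761 ≡ 164
319^4 ≡ 164^2 = 26896 ≡ 330
319^8 ≡ 330^2 = 108900 ≡ 123
319^16 ≡ 123^2 = 15129 ≡ 51
319^32 ≡ 51^2 = 2601 ≡ 88
319^64 ≡ 88^2 = 7744 ≡ 205
319^128 ≡ 205^2 = 42025 ≡ 22
319^256 ≡ 22^2 = 484 ≡ 125
336 = 256 + 64 + 16, so 319^336 ≡ 125·205·51 ≡ 115 (mod 359)
R · y^e ≡ 21·115 = 2415 ≡ 261 (mod 359)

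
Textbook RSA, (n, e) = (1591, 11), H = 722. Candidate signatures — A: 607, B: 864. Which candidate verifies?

Candidate A: 607^2 = 368449 ≡ 928; 607^4 ≡ 928^2 = 861184 ≡ 453; 607^8 ≡ 453^2 = 205209 ≡ 1561; 11 = 8 + 2 + 1, so 607^11 ≡ 1561·928·607 ≡ 722 (mod 1591)
  → matches H = 722
Candidate B: 864^2 = 746496 ≡ 317; 864^4 ≡ 317^2 = 100489 ≡ 256; 864^8 ≡ 256^2 = 65536 ≡ 305; 11 = 8 + 2 + 1, so 864^11 ≡ 305·317·864 ≡ 385 (mod 1591)

A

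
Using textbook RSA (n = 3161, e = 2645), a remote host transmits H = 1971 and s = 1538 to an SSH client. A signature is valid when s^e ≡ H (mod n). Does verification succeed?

fails

s^2 ≡ 1538^2 = 2365444 ≡ 1016
s^4 ≡ 1016^2 = 1032256 ≡ 1770
s^8 ≡ 1770^2 = 3132900 ≡ 349
s^16 ≡ 349^2 = 121801 ≡ 1683
s^32 ≡ 1683^2 = 2832489 ≡ 233
s^64 ≡ 233^2 = 54289 ≡ 552
s^128 ≡ 552^2 = 304704 ≡ 1248
s^256 ≡ 1248^2 = 1557504 ≡ 2292
s^512 ≡ 2292^2 = 5253264 ≡ 2843
s^1024 ≡ 2843^2 = 8082649 ≡ 3133
s^2048 ≡ 3133^2 = 9815689 ≡ 784
2645 = 2048 + 512 + 64 + 16 + 4 + 1, so s^2645 ≡ 784·2843·552·1683·1770·1538 ≡ 1190 (mod 3161)
s^2645 mod 3161 = 1190, but H = 1971.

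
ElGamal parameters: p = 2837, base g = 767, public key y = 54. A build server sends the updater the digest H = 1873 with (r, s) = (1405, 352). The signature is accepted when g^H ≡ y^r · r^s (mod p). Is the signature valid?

valid

Left side g^H mod p:
767^1873 mod 2837 = 966
Right side y^r · r^s mod p:
54^1405 mod 2837 = 1740
1405^352 mod 2837 = 656
1740·656 = 1141440 ≡ 966 (mod 2837)
966 ≡ 966 (mod 2837), so the signature is genuine.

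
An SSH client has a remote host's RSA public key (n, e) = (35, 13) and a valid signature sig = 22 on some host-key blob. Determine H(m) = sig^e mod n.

22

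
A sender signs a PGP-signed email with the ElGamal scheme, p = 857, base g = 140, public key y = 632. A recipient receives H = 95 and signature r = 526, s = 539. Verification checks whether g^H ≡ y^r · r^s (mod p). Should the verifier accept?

accept

Left side g^H mod p:
Squares mod 857: 140^1≡140, 140^2≡746, 140^4≡323, 140^8≡632, 140^16≡62, 140^32≡416, 140^64≡799
95 = 64 + 16 + 8 + 4 + 2 + 1, so 140^95 ≡ 799·62·632·323·746·140 ≡ 97 (mod 857)
Right side y^r · r^s mod p:
Squares mod 857: 632^1≡632, 632^2≡62, 632^4≡416, 632^8≡799, 632^16≡793, 632^32≡668, 632^64≡584, 632^128≡827, 632^256≡43, 632^512≡135
526 = 512 + 8 + 4 + 2, so 632^526 ≡ 135·799·416·62 ≡ 690 (mod 857)
Squares mod 857: 526^1≡526, 526^2≡722, 526^4≡228, 526^8≡564, 526^16≡149, 526^32≡776, 526^64≡562, 526^128≡468, 526^256≡489, 526^512≡18
539 = 512 + 16 + 8 + 2 + 1, so 526^539 ≡ 18·149·564·722·526 ≡ 61 (mod 857)
690·61 = 42090 ≡ 97 (mod 857)
97 ≡ 97 (mod 857), so the signature is genuine.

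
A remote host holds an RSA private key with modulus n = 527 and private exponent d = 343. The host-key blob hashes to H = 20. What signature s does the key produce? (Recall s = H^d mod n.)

351

H^343 mod 527 = 351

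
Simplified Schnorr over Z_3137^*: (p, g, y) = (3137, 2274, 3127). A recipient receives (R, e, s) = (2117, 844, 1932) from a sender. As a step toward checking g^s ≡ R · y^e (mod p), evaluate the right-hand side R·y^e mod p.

493

3127^2 = 9778129 ≡ 100
3127^4 ≡ 100^2 = 10000 ≡ 589
3127^8 ≡ 589^2 = 346921 ≡ 1851
3127^16 ≡ 1851^2 = 3426201 ≡ 597
3127^32 ≡ 597^2 = 356409 ≡ 1928
3127^64 ≡ 1928^2 = 3717184 ≡ 2976
3127^128 ≡ 2976^2 = 8856576 ≡ 825
3127^256 ≡ 825^2 = 680625 ≡ 3033
3127^512 ≡ 3033^2 = 9199089 ≡ 1405
844 = 512 + 256 + 64 + 8 + 4, so 3127^844 ≡ 1405·3033·2976·1851·589 ≡ 1934 (mod 3137)
R · y^e ≡ 2117·1934 = 4094278 ≡ 493 (mod 3137)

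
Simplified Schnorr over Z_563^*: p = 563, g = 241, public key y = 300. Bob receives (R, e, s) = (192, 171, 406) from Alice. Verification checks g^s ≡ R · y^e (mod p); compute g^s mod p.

476

Squares mod 563: 241^1≡241, 241^2≡92, 241^4≡19, 241^8≡361, 241^16≡268, 241^32≡323, 241^64≡174, 241^128≡437, 241^256≡112
406 = 256 + 128 + 16 + 4 + 2, so 241^406 ≡ 112·437·268·19·92 ≡ 476 (mod 563)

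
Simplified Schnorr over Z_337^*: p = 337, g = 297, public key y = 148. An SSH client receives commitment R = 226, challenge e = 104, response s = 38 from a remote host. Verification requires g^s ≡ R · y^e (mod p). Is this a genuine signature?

genuine

g^s mod p:
297^2 = 88209 ≡ 252
297^4 ≡ 252^2 = 63504 ≡ 148
297^8 ≡ 148^2 = 21904 ≡ 336
297^16 ≡ 336^2 = 112896 ≡ 1
297^32 ≡ 1^2 = 1
38 = 32 + 4 + 2, so 297^38 ≡ 1·148·252 ≡ 226 (mod 337)
R · y^e mod p:
148^2 = 21904 ≡ 336
148^4 ≡ 336^2 = 112896 ≡ 1
148^8 ≡ 1^2 = 1
148^16 ≡ 1^2 = 1
148^32 ≡ 1^2 = 1
148^64 ≡ 1^2 = 1
104 = 64 + 32 + 8, so 148^104 ≡ 1·1·1 ≡ 1 (mod 337)
226·1 = 226 ≡ 226 (mod 337)
226 ≡ 226 (mod 337); signature holds.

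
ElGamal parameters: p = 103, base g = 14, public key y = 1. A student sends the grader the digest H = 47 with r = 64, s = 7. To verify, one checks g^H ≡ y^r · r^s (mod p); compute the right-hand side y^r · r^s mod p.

1^2 = 1
1^4 ≡ 1^2 = 1
1^8 ≡ 1^2 = 1
1^16 ≡ 1^2 = 1
1^32 ≡ 1^2 = 1
1^64 ≡ 1^2 = 1
64^2 = 4096 ≡ 79
64^4 ≡ 79^2 = 6241 ≡ 61
7 = 4 + 2 + 1, so 64^7 ≡ 61·79·64 ≡ 34 (mod 103)
y^r · r^s ≡ 1·34 = 34 ≡ 34 (mod 103)

34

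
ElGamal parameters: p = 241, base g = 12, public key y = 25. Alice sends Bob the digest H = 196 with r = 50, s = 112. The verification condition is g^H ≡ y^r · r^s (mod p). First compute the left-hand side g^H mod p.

Squares mod 241: 12^1≡12, 12^2≡144, 12^4≡10, 12^8≡100, 12^16≡119, 12^32≡183, 12^64≡231, 12^128≡100
196 = 128 + 64 + 4, so 12^196 ≡ 100·231·10 ≡ 122 (mod 241)

122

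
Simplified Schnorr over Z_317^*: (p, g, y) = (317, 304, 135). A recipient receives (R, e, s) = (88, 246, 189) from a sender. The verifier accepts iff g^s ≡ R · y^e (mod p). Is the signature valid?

g^s mod p:
304^2 = 92416 ≡ 169
304^4 ≡ 169^2 = 28561 ≡ 31
304^8 ≡ 31^2 = 961 ≡ 10
304^16 ≡ 10^2 = 100
304^32 ≡ 100^2 = 10000 ≡ 173
304^64 ≡ 173^2 = 29929 ≡ 131
304^128 ≡ 131^2 = 17161 ≡ 43
189 = 128 + 32 + 16 + 8 + 4 + 1, so 304^189 ≡ 43·173·100·10·31·304 ≡ 184 (mod 317)
R · y^e mod p:
135^2 = 18225 ≡ 156
135^4 ≡ 156^2 = 24336 ≡ 244
135^8 ≡ 244^2 = 59536 ≡ 257
135^16 ≡ 257^2 = 66049 ≡ 113
135^32 ≡ 113^2 = 12769 ≡ 89
135^64 ≡ 89^2 = 7921 ≡ 313
135^128 ≡ 313^2 = 97969 ≡ 16
246 = 128 + 64 + 32 + 16 + 4 + 2, so 135^246 ≡ 16·313·89·113·244·156 ≡ 175 (mod 317)
88·175 = 15400 ≡ 184 (mod 317)
184 ≡ 184 (mod 317); signature holds.

valid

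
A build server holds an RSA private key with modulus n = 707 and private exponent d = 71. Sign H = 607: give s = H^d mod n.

304

Squares mod 707: H^1≡607, H^2≡102, H^4≡506, H^8≡102, H^16≡506, H^32≡102, H^64≡506
71 = 64 + 4 + 2 + 1, so H^71 ≡ 506·506·102·607 ≡ 304 (mod 707)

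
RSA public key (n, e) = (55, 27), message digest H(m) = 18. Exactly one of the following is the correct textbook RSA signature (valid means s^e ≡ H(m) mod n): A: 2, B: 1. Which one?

Candidate A: 2^2 = 4; 2^4 ≡ 4^2 = 16; 2^8 ≡ 16^2 = 256 ≡ 36; 2^16 ≡ 36^2 = 1296 ≡ 31; 27 = 16 + 8 + 2 + 1, so 2^27 ≡ 31·36·4·2 ≡ 18 (mod 55)
  → matches H(m) = 18
Candidate B: 1^2 = 1; 1^4 ≡ 1^2 = 1; 1^8 ≡ 1^2 = 1; 1^16 ≡ 1^2 = 1; 27 = 16 + 8 + 2 + 1, so 1^27 ≡ 1·1·1·1 ≡ 1 (mod 55)

A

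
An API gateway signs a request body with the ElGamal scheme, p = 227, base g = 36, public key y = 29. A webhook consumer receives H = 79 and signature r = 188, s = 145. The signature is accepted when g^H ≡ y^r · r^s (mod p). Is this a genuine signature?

Left side g^H mod p:
36^79 mod 227 = 89
Right side y^r · r^s mod p:
29^188 mod 227 = 181
188^145 mod 227 = 23
181·23 = 4163 ≡ 77 (mod 227)
89 ≠ 77, so verification fails.

forged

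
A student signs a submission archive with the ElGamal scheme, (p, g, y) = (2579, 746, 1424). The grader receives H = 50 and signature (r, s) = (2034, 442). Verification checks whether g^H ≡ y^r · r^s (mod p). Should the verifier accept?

Left side g^H mod p:
746^2 = 556516 ≡ 2031
746^4 ≡ 2031^2 = 4124961 ≡ 1140
746^8 ≡ 1140^2 = 1299600 ≡ 2363
746^16 ≡ 2363^2 = 5583769 ≡ 234
746^32 ≡ 234^2 = 54756 ≡ 597
50 = 32 + 16 + 2, so 746^50 ≡ 597·234·2031 ≡ 532 (mod 2579)
Right side y^r · r^s mod p:
1424^2 = 2027776 ≡ 682
1424^4 ≡ 682^2 = 465124 ≡ 904
1424^8 ≡ 904^2 = 817216 ≡ 2252
1424^16 ≡ 2252^2 = 5071504 ≡ 1190
1424^32 ≡ 1190^2 = 1416100 ≡ 229
1424^64 ≡ 229^2 = 52441 ≡ 861
1424^128 ≡ 861^2 = 741321 ≡ 1148
1424^256 ≡ 1148^2 = 1317904 ≡ 35
1424^512 ≡ 35^2 = 1225
1424^1024 ≡ 1225^2 = 1500625 ≡ 2226
2034 = 1024 + 512 + 256 + 128 + 64 + 32 + 16 + 2, so 1424^2034 ≡ 2226·1225·35·1148·861·229·1190·682 ≡ 867 (mod 2579)
2034^2 = 4137156 ≡ 440
2034^4 ≡ 440^2 = 193600 ≡ 175
2034^8 ≡ 175^2 = 30625 ≡ 2256
2034^16 ≡ 2256^2 = 5089536 ≡ 1169
2034^32 ≡ 1169^2 = 1366561 ≡ 2270
2034^64 ≡ 2270^2 = 5152900 ≡ 58
2034^128 ≡ 58^2 = 3364 ≡ 785
2034^256 ≡ 785^2 = 616225 ≡ 2423
442 = 256 + 128 + 32 + 16 + 8 + 2, so 2034^442 ≡ 2423·785·2270·1169·2256·440 ≡ 307 (mod 2579)
867·307 = 266169 ≡ 532 (mod 2579)
532 ≡ 532 (mod 2579), so the signature is genuine.

accept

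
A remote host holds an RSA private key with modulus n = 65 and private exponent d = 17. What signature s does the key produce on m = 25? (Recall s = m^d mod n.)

Squares mod 65: m^1≡25, m^2≡40, m^4≡40, m^8≡40, m^16≡40
17 = 16 + 1, so m^17 ≡ 40·25 ≡ 25 (mod 65)

25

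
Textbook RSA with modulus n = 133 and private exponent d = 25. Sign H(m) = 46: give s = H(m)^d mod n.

46

(H(m))^2 ≡ 46^2 = 2116 ≡ 121
(H(m))^4 ≡ 121^2 = 14641 ≡ 11
(H(m))^8 ≡ 11^2 = 121
(H(m))^16 ≡ 121^2 = 14641 ≡ 11
25 = 16 + 8 + 1, so (H(m))^25 ≡ 11·121·46 ≡ 46 (mod 133)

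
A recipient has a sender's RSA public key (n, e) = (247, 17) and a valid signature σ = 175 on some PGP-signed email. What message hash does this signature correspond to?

σ^2 ≡ 175^2 = 30625 ≡ 244
σ^4 ≡ 244^2 = 59536 ≡ 9
σ^8 ≡ 9^2 = 81
σ^16 ≡ 81^2 = 6561 ≡ 139
17 = 16 + 1, so σ^17 ≡ 139·175 ≡ 119 (mod 247)

119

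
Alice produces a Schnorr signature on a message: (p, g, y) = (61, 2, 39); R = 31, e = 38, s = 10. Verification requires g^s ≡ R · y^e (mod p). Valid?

g^s mod p:
2^2 = 4
2^4 ≡ 4^2 = 16
2^8 ≡ 16^2 = 256 ≡ 12
10 = 8 + 2, so 2^10 ≡ 12·4 ≡ 48 (mod 61)
R · y^e mod p:
39^2 = 1521 ≡ 57
39^4 ≡ 57^2 = 3249 ≡ 16
39^8 ≡ 16^2 = 256 ≡ 12
39^16 ≡ 12^2 = 144 ≡ 22
39^32 ≡ 22^2 = 484 ≡ 57
38 = 32 + 4 + 2, so 39^38 ≡ 57·16·57 ≡ 12 (mod 61)
31·12 = 372 ≡ 6 (mod 61)
48 ≠ 6; the check fails.

no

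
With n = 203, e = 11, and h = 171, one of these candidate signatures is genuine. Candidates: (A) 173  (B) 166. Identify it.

Candidate A: 173^2 = 29929 ≡ 88; 173^4 ≡ 88^2 = 7744 ≡ 30; 173^8 ≡ 30^2 = 900 ≡ 88; 11 = 8 + 2 + 1, so 173^11 ≡ 88·88·173 ≡ 115 (mod 203)
Candidate B: 166^2 = 27556 ≡ 151; 166^4 ≡ 151^2 = 22801 ≡ 65; 166^8 ≡ 65^2 = 4225 ≡ 165; 11 = 8 + 2 + 1, so 166^11 ≡ 165·151·166 ≡ 171 (mod 203)
  → matches h = 171

B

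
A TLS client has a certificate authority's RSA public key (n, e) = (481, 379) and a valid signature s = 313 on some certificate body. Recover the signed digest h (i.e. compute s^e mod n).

131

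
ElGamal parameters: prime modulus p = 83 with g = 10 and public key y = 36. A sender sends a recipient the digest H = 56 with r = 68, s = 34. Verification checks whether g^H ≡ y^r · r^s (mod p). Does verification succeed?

passes

Left side g^H mod p:
10^2 = 100 ≡ 17
10^4 ≡ 17^2 = 289 ≡ 40
10^8 ≡ 40^2 = 1600 ≡ 23
10^16 ≡ 23^2 = 529 ≡ 31
10^32 ≡ 31^2 = 961 ≡ 48
56 = 32 + 16 + 8, so 10^56 ≡ 48·31·23 ≡ 28 (mod 83)
Right side y^r · r^s mod p:
36^2 = 1296 ≡ 51
36^4 ≡ 51^2 = 2601 ≡ 28
36^8 ≡ 28^2 = 784 ≡ 37
36^16 ≡ 37^2 = 1369 ≡ 41
36^32 ≡ 41^2 = 1681 ≡ 21
36^64 ≡ 21^2 = 441 ≡ 26
68 = 64 + 4, so 36^68 ≡ 26·28 ≡ 64 (mod 83)
68^2 = 4624 ≡ 59
68^4 ≡ 59^2 = 3481 ≡ 78
68^8 ≡ 78^2 = 6084 ≡ 25
68^16 ≡ 25^2 = 625 ≡ 44
68^32 ≡ 44^2 = 1936 ≡ 27
34 = 32 + 2, so 68^34 ≡ 27·59 ≡ 16 (mod 83)
64·16 = 1024 ≡ 28 (mod 83)
28 ≡ 28 (mod 83), so the signature is genuine.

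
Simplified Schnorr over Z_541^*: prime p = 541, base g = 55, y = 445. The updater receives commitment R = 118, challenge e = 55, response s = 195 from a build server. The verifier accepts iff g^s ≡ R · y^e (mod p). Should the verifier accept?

accept

g^s mod p:
55^2 = 3025 ≡ 320
55^4 ≡ 320^2 = 102400 ≡ 151
55^8 ≡ 151^2 = 22801 ≡ 79
55^16 ≡ 79^2 = 6241 ≡ 290
55^32 ≡ 290^2 = 84100 ≡ 245
55^64 ≡ 245^2 = 60025 ≡ 515
55^128 ≡ 515^2 = 265225 ≡ 135
195 = 128 + 64 + 2 + 1, so 55^195 ≡ 135·515·320·55 ≡ 249 (mod 541)
R · y^e mod p:
445^2 = 198025 ≡ 19
445^4 ≡ 19^2 = 361
445^8 ≡ 361^2 = 130321 ≡ 481
445^16 ≡ 481^2 = 231361 ≡ 354
445^32 ≡ 354^2 = 125316 ≡ 345
55 = 32 + 16 + 4 + 2 + 1, so 445^55 ≡ 345·354·361·19·445 ≡ 456 (mod 541)
118·456 = 53808 ≡ 249 (mod 541)
249 ≡ 249 (mod 541); signature holds.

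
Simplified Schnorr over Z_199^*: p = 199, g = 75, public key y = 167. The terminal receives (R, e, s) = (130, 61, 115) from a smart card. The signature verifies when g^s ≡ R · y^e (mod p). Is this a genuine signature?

g^s mod p:
75^2 = 5625 ≡ 53
75^4 ≡ 53^2 = 2809 ≡ 23
75^8 ≡ 23^2 = 529 ≡ 131
75^16 ≡ 131^2 = 17161 ≡ 47
75^32 ≡ 47^2 = 2209 ≡ 20
75^64 ≡ 20^2 = 400 ≡ 2
115 = 64 + 32 + 16 + 2 + 1, so 75^115 ≡ 2·20·47·53·75 ≡ 152 (mod 199)
R · y^e mod p:
167^2 = 27889 ≡ 29
167^4 ≡ 29^2 = 841 ≡ 45
167^8 ≡ 45^2 = 2025 ≡ 35
167^16 ≡ 35^2 = 1225 ≡ 31
167^32 ≡ 31^2 = 961 ≡ 165
61 = 32 + 16 + 8 + 4 + 1, so 167^61 ≡ 165·31·35·45·167 ≡ 142 (mod 199)
130·142 = 18460 ≡ 152 (mod 199)
152 ≡ 152 (mod 199); signature holds.

genuine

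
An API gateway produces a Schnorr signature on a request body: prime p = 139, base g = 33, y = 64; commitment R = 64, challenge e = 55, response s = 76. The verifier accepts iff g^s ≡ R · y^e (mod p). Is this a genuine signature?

g^s mod p:
Squares mod 139: 33^1≡33, 33^2≡116, 33^4≡112, 33^8≡34, 33^16≡44, 33^32≡129, 33^64≡100
76 = 64 + 8 + 4, so 33^76 ≡ 100·34·112 ≡ 79 (mod 139)
R · y^e mod p:
Squares mod 139: 64^1≡64, 64^2≡65, 64^4≡55, 64^8≡106, 64^16≡116, 64^32≡112
55 = 32 + 16 + 4 + 2 + 1, so 64^55 ≡ 112·116·55·65·64 ≡ 112 (mod 139)
64·112 = 7168 ≡ 79 (mod 139)
79 ≡ 79 (mod 139); signature holds.

genuine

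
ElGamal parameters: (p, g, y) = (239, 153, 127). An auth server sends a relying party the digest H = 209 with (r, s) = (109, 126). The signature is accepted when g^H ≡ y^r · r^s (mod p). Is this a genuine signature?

genuine

Left side g^H mod p:
Squares mod 239: 153^1≡153, 153^2≡226, 153^4≡169, 153^8≡120, 153^16≡60, 153^32≡15, 153^64≡225, 153^128≡196
209 = 128 + 64 + 16 + 1, so 153^209 ≡ 196·225·60·153 ≡ 202 (mod 239)
Right side y^r · r^s mod p:
Squares mod 239: 127^1≡127, 127^2≡116, 127^4≡72, 127^8≡165, 127^16≡218, 127^32≡202, 127^64≡174
109 = 64 + 32 + 8 + 4 + 1, so 127^109 ≡ 174·202·165·72·127 ≡ 12 (mod 239)
Squares mod 239: 109^1≡109, 109^2≡170, 109^4≡220, 109^8≡122, 109^16≡66, 109^32≡54, 109^64≡48
126 = 64 + 32 + 16 + 8 + 4 + 2, so 109^126 ≡ 48·54·66·122·220·170 ≡ 216 (mod 239)
12·216 = 2592 ≡ 202 (mod 239)
202 ≡ 202 (mod 239), so the signature is genuine.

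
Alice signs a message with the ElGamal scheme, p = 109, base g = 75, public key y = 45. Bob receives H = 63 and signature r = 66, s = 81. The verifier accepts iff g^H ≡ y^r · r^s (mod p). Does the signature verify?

verifies

Left side g^H mod p:
75^2 = 5625 ≡ 66
75^4 ≡ 66^2 = 4356 ≡ 105
75^8 ≡ 105^2 = 11025 ≡ 16
75^16 ≡ 16^2 = 256 ≡ 38
75^32 ≡ 38^2 = 1444 ≡ 27
63 = 32 + 16 + 8 + 4 + 2 + 1, so 75^63 ≡ 27·38·16·105·66·75 ≡ 1 (mod 109)
Right side y^r · r^s mod p:
45^2 = 2025 ≡ 63
45^4 ≡ 63^2 = 3969 ≡ 45
45^8 ≡ 45^2 = 2025 ≡ 63
45^16 ≡ 63^2 = 3969 ≡ 45
45^32 ≡ 45^2 = 2025 ≡ 63
45^64 ≡ 63^2 = 3969 ≡ 45
66 = 64 + 2, so 45^66 ≡ 45·63 ≡ 1 (mod 109)
66^2 = 4356 ≡ 105
66^4 ≡ 105^2 = 11025 ≡ 16
66^8 ≡ 16^2 = 256 ≡ 38
66^16 ≡ 38^2 = 1444 ≡ 27
66^32 ≡ 27^2 = 729 ≡ 75
66^64 ≡ 75^2 = 5625 ≡ 66
81 = 64 + 16 + 1, so 66^81 ≡ 66·27·66 ≡ 1 (mod 109)
1·1 = 1 ≡ 1 (mod 109)
1 ≡ 1 (mod 109), so the signature is genuine.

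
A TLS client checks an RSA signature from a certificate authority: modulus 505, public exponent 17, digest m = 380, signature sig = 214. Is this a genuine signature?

forged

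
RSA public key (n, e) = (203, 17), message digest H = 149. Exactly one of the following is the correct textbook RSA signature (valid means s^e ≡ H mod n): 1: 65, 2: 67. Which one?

2

Candidate 1: Squares mod 203: 65^1≡65, 65^2≡165, 65^4≡23, 65^8≡123, 65^16≡107; 17 = 16 + 1, so 65^17 ≡ 107·65 ≡ 53 (mod 203)
Candidate 2: Squares mod 203: 67^1≡67, 67^2≡23, 67^4≡123, 67^8≡107, 67^16≡81; 17 = 16 + 1, so 67^17 ≡ 81·67 ≡ 149 (mod 203)
  → matches H = 149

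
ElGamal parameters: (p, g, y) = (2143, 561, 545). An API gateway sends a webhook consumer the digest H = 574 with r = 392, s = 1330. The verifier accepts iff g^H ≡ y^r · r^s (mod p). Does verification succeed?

passes

Left side g^H mod p:
Squares mod 2143: 561^1≡561, 561^2≡1843, 561^4≡2137, 561^8≡36, 561^16≡1296, 561^32≡1647, 561^64≡1714, 561^128≡1886, 561^256≡1759, 561^512≡1732
574 = 512 + 32 + 16 + 8 + 4 + 2, so 561^574 ≡ 1732·1647·1296·36·2137·1843 ≡ 1791 (mod 2143)
Right side y^r · r^s mod p:
Squares mod 2143: 545^1≡545, 545^2≡1291, 545^4≡1570, 545^8≡450, 545^16≡1058, 545^32≡718, 545^64≡1204, 545^128≡948, 545^256≡787
392 = 256 + 128 + 8, so 545^392 ≡ 787·948·450 ≡ 1105 (mod 2143)
Squares mod 2143: 392^1≡392, 392^2≡1511, 392^4≡826, 392^8≡802, 392^16≡304, 392^32≡267, 392^64≡570, 392^128≡1307, 392^256≡278, 392^512≡136, 392^1024≡1352
1330 = 1024 + 256 + 32 + 16 + 2, so 392^1330 ≡ 1352·278·267·304·1511 ≡ 1045 (mod 2143)
1105·1045 = 1154725 ≡ 1791 (mod 2143)
1791 ≡ 1791 (mod 2143), so the signature is genuine.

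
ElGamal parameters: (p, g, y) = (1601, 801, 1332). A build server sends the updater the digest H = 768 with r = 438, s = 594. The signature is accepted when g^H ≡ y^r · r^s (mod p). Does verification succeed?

passes

Left side g^H mod p:
801^2 = 641601 ≡ 1201
801^4 ≡ 1201^2 = 1442401 ≡ 1501
801^8 ≡ 1501^2 = 2253001 ≡ 394
801^16 ≡ 394^2 = 155236 ≡ 1540
801^32 ≡ 1540^2 = 2371600 ≡ 519
801^64 ≡ 519^2 = 269361 ≡ 393
801^128 ≡ 393^2 = 154449 ≡ 753
801^256 ≡ 753^2 = 567009 ≡ 255
801^512 ≡ 255^2 = 65025 ≡ 985
768 = 512 + 256, so 801^768 ≡ 985·255 ≡ 1419 (mod 1601)
Right side y^r · r^s mod p:
1332^2 = 1774224 ≡ 316
1332^4 ≡ 316^2 = 99856 ≡ 594
1332^8 ≡ 594^2 = 352836 ≡ 616
1332^16 ≡ 616^2 = 379456 ≡ 19
1332^32 ≡ 19^2 = 361
1332^64 ≡ 361^2 = 130321 ≡ 640
1332^128 ≡ 640^2 = 409600 ≡ 1345
1332^256 ≡ 1345^2 = 1809025 ≡ 1496
438 = 256 + 128 + 32 + 16 + 4 + 2, so 1332^438 ≡ 1496·1345·361·19·594·316 ≡ 420 (mod 1601)
438^2 = 191844 ≡ 1325
438^4 ≡ 1325^2 = 1755625 ≡ 929
438^8 ≡ 929^2 = 863041 ≡ 102
438^16 ≡ 102^2 = 10404 ≡ 798
438^32 ≡ 798^2 = 636804 ≡ 1207
438^64 ≡ 1207^2 = 1456849 ≡ 1540
438^128 ≡ 1540^2 = 2371600 ≡ 519
438^256 ≡ 519^2 = 269361 ≡ 393
438^512 ≡ 393^2 = 154449 ≡ 753
594 = 512 + 64 + 16 + 2, so 438^594 ≡ 753·1540·798·1325 ≡ 1227 (mod 1601)
420·1227 = 515340 ≡ 1419 (mod 1601)
1419 ≡ 1419 (mod 1601), so the signature is genuine.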